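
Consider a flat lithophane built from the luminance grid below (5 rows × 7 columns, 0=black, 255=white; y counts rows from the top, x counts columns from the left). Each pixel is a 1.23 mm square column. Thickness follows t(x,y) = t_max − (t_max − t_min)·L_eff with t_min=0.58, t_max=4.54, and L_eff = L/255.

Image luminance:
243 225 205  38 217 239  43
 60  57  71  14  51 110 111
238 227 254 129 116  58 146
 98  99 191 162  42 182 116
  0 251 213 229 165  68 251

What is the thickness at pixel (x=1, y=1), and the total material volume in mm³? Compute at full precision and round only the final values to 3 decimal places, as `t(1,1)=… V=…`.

span = t_max - t_min = 4.54 - 0.58 = 3.960
L(1,1) = 57, L_eff = 57/255 = 0.223529
t(1,1) = 4.54 - 3.960·0.223529 = 3.655
Σt over all 5·7 pixels = 350671/4250 ≈ 82.5108235
V = pitch²·Σt = 1.23²·350671/4250 = 124.831

t(1,1)=3.655 V=124.831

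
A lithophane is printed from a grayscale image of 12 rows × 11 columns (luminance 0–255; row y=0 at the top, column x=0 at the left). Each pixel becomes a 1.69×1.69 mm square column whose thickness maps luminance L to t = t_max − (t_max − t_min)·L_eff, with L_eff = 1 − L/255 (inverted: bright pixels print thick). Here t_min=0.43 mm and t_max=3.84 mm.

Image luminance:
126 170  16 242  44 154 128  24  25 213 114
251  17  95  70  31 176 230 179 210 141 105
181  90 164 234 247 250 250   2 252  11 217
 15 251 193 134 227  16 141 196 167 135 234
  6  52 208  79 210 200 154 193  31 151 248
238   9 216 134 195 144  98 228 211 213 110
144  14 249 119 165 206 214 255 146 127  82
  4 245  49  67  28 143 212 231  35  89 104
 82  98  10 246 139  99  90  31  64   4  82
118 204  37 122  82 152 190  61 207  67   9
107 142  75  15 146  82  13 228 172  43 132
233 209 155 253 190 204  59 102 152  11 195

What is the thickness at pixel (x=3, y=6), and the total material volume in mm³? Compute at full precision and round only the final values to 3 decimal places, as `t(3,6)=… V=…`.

t(3,6)=2.021 V=839.509

span = t_max - t_min = 3.84 - 0.43 = 3.410
L(3,6) = 119, L_eff = 1 - 119/255 = 0.533333 (inverted)
t(3,6) = 3.84 - 3.410·0.533333 = 2.021
Σt over all 12·11 pixels = 624613/2125 ≈ 293.9355294
V = pitch²·Σt = 1.69²·624613/2125 = 839.509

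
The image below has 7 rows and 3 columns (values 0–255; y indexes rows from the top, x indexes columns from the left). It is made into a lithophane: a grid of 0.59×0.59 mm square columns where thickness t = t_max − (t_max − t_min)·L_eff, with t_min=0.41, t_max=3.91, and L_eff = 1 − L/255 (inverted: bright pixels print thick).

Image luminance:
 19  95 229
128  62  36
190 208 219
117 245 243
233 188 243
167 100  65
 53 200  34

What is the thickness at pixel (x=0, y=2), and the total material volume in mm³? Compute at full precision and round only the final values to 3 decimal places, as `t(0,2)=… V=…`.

span = t_max - t_min = 3.91 - 0.41 = 3.500
L(0,2) = 190, L_eff = 1 - 190/255 = 0.254902 (inverted)
t(0,2) = 3.91 - 3.500·0.254902 = 3.018
Σt over all 7·3 pixels = 259091/5100 ≈ 50.8021569
V = pitch²·Σt = 0.59²·259091/5100 = 17.684

t(0,2)=3.018 V=17.684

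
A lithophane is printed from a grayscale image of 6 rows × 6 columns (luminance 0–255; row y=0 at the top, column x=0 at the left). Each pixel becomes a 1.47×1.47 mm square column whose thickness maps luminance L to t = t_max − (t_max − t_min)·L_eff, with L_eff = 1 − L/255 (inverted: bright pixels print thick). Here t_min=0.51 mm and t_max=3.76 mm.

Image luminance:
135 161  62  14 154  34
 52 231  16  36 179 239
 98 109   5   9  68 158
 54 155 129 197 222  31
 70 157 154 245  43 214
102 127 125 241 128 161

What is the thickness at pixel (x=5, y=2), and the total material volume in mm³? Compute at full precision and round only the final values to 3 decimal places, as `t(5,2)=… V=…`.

span = t_max - t_min = 3.76 - 0.51 = 3.250
L(5,2) = 158, L_eff = 1 - 158/255 = 0.380392 (inverted)
t(5,2) = 3.76 - 3.250·0.380392 = 2.524
Σt over all 6·6 pixels = 374111/5100 ≈ 73.3550980
V = pitch²·Σt = 1.47²·374111/5100 = 158.513

t(5,2)=2.524 V=158.513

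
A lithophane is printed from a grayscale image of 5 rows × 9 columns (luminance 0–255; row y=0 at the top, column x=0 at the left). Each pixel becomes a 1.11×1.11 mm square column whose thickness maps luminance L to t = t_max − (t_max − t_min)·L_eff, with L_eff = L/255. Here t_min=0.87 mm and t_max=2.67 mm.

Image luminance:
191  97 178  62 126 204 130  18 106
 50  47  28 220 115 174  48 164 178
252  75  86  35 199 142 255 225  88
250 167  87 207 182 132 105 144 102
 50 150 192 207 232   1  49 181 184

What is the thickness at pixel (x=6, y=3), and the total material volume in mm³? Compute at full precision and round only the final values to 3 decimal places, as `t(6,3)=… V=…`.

t(6,3)=1.929 V=94.854

span = t_max - t_min = 2.67 - 0.87 = 1.800
L(6,3) = 105, L_eff = 105/255 = 0.411765
t(6,3) = 2.67 - 1.800·0.411765 = 1.929
Σt over all 5·9 pixels = 5235/68 ≈ 76.9852941
V = pitch²·Σt = 1.11²·5235/68 = 94.854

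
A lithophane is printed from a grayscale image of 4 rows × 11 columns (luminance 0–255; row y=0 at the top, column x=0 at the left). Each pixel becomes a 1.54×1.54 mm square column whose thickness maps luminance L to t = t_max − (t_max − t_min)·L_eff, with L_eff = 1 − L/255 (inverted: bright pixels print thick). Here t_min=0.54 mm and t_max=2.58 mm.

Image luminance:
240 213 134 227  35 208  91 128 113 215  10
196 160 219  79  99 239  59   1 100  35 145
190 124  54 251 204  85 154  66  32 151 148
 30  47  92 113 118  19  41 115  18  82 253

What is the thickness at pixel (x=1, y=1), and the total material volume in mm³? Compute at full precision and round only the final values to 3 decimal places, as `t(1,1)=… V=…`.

t(1,1)=1.820 V=157.531

span = t_max - t_min = 2.58 - 0.54 = 2.040
L(1,1) = 160, L_eff = 1 - 160/255 = 0.372549 (inverted)
t(1,1) = 2.58 - 2.040·0.372549 = 1.820
Σt over all 4·11 pixels = 66.424
V = pitch²·Σt = 1.54²·66.424 = 157.531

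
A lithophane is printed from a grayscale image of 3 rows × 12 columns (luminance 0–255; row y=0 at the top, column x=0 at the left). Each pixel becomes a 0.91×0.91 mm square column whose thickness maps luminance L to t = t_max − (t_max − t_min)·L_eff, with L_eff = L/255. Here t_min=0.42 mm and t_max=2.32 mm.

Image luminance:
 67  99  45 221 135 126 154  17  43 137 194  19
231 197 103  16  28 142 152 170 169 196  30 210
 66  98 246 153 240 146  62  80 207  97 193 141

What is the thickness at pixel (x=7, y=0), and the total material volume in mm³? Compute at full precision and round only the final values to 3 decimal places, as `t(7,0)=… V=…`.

span = t_max - t_min = 2.32 - 0.42 = 1.900
L(7,0) = 17, L_eff = 17/255 = 0.066667
t(7,0) = 2.32 - 1.900·0.066667 = 2.193
Σt over all 3·12 pixels = 62503/1275 ≈ 49.0219608
V = pitch²·Σt = 0.91²·62503/1275 = 40.595

t(7,0)=2.193 V=40.595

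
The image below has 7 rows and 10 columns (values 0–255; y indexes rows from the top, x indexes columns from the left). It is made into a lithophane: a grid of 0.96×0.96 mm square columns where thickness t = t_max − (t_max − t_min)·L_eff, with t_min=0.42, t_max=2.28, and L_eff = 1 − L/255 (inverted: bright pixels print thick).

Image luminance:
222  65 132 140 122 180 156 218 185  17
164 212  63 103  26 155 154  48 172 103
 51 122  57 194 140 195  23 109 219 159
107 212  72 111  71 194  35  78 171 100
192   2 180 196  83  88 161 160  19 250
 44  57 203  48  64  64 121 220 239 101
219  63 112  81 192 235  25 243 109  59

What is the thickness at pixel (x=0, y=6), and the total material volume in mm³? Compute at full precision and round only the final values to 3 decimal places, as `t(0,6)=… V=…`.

span = t_max - t_min = 2.28 - 0.42 = 1.860
L(0,6) = 219, L_eff = 1 - 219/255 = 0.141176 (inverted)
t(0,6) = 2.28 - 1.860·0.141176 = 2.017
Σt over all 7·10 pixels = 400447/4250 ≈ 94.2228235
V = pitch²·Σt = 0.96²·400447/4250 = 86.836

t(0,6)=2.017 V=86.836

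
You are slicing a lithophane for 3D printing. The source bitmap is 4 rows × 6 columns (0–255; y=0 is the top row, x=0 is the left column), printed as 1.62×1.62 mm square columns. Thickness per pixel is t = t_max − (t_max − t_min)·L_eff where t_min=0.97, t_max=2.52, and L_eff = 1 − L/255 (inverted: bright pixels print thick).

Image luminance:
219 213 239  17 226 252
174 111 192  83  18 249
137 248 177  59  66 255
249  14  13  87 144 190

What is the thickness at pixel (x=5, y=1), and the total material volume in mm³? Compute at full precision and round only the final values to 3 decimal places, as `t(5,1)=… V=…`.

t(5,1)=2.484 V=119.035

span = t_max - t_min = 2.52 - 0.97 = 1.550
L(5,1) = 249, L_eff = 1 - 249/255 = 0.023529 (inverted)
t(5,1) = 2.52 - 1.550·0.023529 = 2.484
Σt over all 4·6 pixels = 11566/255 ≈ 45.3568627
V = pitch²·Σt = 1.62²·11566/255 = 119.035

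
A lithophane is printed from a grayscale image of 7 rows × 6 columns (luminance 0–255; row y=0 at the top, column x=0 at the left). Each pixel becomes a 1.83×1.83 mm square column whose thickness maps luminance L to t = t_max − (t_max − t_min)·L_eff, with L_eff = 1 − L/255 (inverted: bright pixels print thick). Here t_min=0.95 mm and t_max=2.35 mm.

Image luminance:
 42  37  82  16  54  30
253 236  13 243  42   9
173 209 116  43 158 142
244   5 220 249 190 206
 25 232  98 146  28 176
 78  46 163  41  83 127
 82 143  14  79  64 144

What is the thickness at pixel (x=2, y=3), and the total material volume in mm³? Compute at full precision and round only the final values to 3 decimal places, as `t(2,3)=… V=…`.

span = t_max - t_min = 2.35 - 0.95 = 1.400
L(2,3) = 220, L_eff = 1 - 220/255 = 0.137255 (inverted)
t(2,3) = 2.35 - 1.400·0.137255 = 2.158
Σt over all 7·6 pixels = 168679/2550 ≈ 66.1486275
V = pitch²·Σt = 1.83²·168679/2550 = 221.525

t(2,3)=2.158 V=221.525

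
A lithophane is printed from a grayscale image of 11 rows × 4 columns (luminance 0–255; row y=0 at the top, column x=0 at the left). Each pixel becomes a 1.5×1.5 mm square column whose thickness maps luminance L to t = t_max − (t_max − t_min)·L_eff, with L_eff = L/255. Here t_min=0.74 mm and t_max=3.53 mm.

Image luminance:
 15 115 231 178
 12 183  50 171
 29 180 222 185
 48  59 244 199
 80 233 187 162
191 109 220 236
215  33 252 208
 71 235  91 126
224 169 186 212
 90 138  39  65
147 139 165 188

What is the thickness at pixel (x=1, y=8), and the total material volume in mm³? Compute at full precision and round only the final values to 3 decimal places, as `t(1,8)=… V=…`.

span = t_max - t_min = 3.53 - 0.74 = 2.790
L(1,8) = 169, L_eff = 169/255 = 0.662745
t(1,8) = 3.53 - 2.790·0.662745 = 1.681
Σt over all 11·4 pixels = 178186/2125 ≈ 83.8522353
V = pitch²·Σt = 1.5²·178186/2125 = 188.668

t(1,8)=1.681 V=188.668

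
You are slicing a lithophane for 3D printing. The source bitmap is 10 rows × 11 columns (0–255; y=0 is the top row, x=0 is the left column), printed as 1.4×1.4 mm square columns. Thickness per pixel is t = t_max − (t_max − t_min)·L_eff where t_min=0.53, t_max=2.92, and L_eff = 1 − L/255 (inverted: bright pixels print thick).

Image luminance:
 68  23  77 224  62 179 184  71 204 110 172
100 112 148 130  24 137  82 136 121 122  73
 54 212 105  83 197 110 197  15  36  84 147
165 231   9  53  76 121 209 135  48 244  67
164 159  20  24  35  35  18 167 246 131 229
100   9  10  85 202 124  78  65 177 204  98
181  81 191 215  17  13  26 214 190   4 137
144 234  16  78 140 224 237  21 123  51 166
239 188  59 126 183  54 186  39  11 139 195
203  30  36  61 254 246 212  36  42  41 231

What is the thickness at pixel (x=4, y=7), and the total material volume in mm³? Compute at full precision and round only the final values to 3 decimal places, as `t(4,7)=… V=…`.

t(4,7)=1.842 V=354.017

span = t_max - t_min = 2.92 - 0.53 = 2.390
L(4,7) = 140, L_eff = 1 - 140/255 = 0.450980 (inverted)
t(4,7) = 2.92 - 2.390·0.450980 = 1.842
Σt over all 10·11 pixels = 4605839/25500 ≈ 180.6211373
V = pitch²·Σt = 1.4²·4605839/25500 = 354.017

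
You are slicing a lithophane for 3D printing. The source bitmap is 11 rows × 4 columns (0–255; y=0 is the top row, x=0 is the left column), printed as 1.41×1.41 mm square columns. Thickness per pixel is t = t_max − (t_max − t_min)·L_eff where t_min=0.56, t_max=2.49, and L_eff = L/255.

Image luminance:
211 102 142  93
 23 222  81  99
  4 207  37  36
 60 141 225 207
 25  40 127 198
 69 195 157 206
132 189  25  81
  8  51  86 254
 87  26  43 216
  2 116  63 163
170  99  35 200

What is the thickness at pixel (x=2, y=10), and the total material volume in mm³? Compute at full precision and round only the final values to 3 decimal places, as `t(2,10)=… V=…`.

span = t_max - t_min = 2.49 - 0.56 = 1.930
L(2,10) = 35, L_eff = 35/255 = 0.137255
t(2,10) = 2.49 - 1.930·0.137255 = 2.225
Σt over all 11·4 pixels = 612617/8500 ≈ 72.0725882
V = pitch²·Σt = 1.41²·612617/8500 = 143.288

t(2,10)=2.225 V=143.288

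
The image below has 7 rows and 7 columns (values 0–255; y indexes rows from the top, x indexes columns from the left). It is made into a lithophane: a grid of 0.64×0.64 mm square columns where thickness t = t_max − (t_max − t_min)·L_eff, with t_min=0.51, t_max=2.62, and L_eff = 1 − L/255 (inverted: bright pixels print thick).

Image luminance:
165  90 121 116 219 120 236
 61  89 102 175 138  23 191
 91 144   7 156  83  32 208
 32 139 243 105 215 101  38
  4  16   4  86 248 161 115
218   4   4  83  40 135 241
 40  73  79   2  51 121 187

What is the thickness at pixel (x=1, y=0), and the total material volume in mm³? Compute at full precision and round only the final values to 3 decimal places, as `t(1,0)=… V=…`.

t(1,0)=1.255 V=28.375

span = t_max - t_min = 2.62 - 0.51 = 2.110
L(1,0) = 90, L_eff = 1 - 90/255 = 0.647059 (inverted)
t(1,0) = 2.62 - 2.110·0.647059 = 1.255
Σt over all 7·7 pixels = 588839/8500 ≈ 69.2751765
V = pitch²·Σt = 0.64²·588839/8500 = 28.375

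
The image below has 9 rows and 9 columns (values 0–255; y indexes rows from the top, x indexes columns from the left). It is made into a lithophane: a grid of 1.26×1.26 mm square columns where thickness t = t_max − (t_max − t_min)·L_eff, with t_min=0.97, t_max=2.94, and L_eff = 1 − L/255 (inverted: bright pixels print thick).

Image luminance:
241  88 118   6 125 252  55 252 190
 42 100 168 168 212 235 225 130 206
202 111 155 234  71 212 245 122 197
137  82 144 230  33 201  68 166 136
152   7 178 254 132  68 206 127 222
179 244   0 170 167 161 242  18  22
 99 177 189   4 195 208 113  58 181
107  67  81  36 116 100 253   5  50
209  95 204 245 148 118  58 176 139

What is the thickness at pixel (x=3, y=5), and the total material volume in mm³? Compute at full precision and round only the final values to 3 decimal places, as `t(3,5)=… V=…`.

t(3,5)=2.283 V=266.263

span = t_max - t_min = 2.94 - 0.97 = 1.970
L(3,5) = 170, L_eff = 1 - 170/255 = 0.333333 (inverted)
t(3,5) = 2.94 - 1.970·0.333333 = 2.283
Σt over all 9·9 pixels = 2138359/12750 ≈ 167.7144314
V = pitch²·Σt = 1.26²·2138359/12750 = 266.263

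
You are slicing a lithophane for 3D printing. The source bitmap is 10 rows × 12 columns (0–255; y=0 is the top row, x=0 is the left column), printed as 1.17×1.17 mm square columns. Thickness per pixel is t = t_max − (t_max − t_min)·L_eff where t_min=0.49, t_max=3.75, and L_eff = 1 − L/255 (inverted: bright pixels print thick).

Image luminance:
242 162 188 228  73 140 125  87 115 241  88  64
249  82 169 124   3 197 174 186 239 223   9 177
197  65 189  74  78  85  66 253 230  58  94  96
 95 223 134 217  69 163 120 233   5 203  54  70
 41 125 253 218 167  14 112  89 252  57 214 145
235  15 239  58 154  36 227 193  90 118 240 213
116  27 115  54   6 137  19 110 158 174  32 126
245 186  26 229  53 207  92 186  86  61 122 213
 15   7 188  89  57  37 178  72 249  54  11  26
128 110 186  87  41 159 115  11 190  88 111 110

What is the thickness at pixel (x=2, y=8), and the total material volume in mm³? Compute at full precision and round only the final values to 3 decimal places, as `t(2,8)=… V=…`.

span = t_max - t_min = 3.75 - 0.49 = 3.260
L(2,8) = 188, L_eff = 1 - 188/255 = 0.262745 (inverted)
t(2,8) = 3.75 - 3.260·0.262745 = 2.893
Σt over all 10·12 pixels = 323708/1275 ≈ 253.8886275
V = pitch²·Σt = 1.17²·323708/1275 = 347.548

t(2,8)=2.893 V=347.548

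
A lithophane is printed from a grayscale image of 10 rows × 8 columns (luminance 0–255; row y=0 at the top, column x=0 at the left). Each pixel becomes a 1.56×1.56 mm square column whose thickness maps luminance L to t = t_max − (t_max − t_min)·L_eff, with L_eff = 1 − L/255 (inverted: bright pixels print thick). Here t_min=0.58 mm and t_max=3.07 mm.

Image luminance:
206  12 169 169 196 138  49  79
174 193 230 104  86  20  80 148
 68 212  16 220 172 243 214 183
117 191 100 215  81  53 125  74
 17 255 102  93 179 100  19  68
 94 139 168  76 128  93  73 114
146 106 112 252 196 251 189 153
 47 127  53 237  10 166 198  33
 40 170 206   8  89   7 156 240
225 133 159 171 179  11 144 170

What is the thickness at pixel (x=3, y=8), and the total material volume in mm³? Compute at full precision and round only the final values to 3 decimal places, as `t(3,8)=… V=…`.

span = t_max - t_min = 3.07 - 0.58 = 2.490
L(3,8) = 8, L_eff = 1 - 8/255 = 0.968627 (inverted)
t(3,8) = 3.07 - 2.490·0.968627 = 0.658
Σt over all 10·8 pixels = 1260837/8500 ≈ 148.3337647
V = pitch²·Σt = 1.56²·1260837/8500 = 360.985

t(3,8)=0.658 V=360.985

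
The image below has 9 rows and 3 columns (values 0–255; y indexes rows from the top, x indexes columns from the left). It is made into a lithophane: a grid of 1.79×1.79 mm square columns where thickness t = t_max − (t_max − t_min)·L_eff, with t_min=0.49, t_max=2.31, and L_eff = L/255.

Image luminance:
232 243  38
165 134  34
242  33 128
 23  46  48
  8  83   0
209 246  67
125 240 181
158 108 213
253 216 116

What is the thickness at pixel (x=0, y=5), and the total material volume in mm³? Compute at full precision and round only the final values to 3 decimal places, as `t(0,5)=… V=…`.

t(0,5)=0.818 V=117.765

span = t_max - t_min = 2.31 - 0.49 = 1.820
L(0,5) = 209, L_eff = 209/255 = 0.819608
t(0,5) = 2.31 - 1.820·0.819608 = 0.818
Σt over all 9·3 pixels = 937237/25500 ≈ 36.7543922
V = pitch²·Σt = 1.79²·937237/25500 = 117.765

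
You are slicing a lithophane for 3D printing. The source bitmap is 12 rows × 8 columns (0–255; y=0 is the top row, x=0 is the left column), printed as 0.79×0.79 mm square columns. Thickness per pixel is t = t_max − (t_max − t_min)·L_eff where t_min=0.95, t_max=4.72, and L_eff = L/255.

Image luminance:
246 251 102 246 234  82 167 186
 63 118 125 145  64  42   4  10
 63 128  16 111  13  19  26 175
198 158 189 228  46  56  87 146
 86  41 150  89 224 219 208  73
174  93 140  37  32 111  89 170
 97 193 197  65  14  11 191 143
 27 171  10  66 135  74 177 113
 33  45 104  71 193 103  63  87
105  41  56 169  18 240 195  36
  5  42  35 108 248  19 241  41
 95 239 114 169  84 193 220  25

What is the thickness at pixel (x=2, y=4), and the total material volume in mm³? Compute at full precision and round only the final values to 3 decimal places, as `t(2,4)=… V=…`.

span = t_max - t_min = 4.72 - 0.95 = 3.770
L(2,4) = 150, L_eff = 150/255 = 0.588235
t(2,4) = 4.72 - 3.770·0.588235 = 2.502
Σt over all 12·8 pixels = 7482583/25500 ≈ 293.4346275
V = pitch²·Σt = 0.79²·7482583/25500 = 183.133

t(2,4)=2.502 V=183.133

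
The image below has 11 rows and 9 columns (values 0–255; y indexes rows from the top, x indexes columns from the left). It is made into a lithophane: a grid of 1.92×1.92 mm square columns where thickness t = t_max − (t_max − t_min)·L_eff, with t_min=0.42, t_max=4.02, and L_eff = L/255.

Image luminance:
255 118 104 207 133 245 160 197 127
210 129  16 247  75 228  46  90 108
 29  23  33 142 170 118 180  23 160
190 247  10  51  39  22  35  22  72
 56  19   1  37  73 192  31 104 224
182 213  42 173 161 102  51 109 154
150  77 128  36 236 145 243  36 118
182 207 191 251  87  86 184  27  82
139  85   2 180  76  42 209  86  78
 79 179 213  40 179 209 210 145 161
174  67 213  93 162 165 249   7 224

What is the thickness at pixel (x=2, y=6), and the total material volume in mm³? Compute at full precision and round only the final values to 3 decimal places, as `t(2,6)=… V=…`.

t(2,6)=2.213 V=826.096

span = t_max - t_min = 4.02 - 0.42 = 3.600
L(2,6) = 128, L_eff = 128/255 = 0.501961
t(2,6) = 4.02 - 3.600·0.501961 = 2.213
Σt over all 11·9 pixels = 190479/850 ≈ 224.0929412
V = pitch²·Σt = 1.92²·190479/850 = 826.096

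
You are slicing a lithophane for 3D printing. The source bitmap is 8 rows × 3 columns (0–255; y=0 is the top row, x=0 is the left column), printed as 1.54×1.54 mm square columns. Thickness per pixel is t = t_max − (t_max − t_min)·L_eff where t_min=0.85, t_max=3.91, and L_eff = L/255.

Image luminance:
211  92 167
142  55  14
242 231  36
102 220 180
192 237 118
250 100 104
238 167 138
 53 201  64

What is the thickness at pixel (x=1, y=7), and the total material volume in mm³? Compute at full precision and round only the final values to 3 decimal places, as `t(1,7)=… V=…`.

t(1,7)=1.498 V=121.407

span = t_max - t_min = 3.91 - 0.85 = 3.060
L(1,7) = 201, L_eff = 201/255 = 0.788235
t(1,7) = 3.91 - 3.060·0.788235 = 1.498
Σt over all 8·3 pixels = 51.192
V = pitch²·Σt = 1.54²·51.192 = 121.407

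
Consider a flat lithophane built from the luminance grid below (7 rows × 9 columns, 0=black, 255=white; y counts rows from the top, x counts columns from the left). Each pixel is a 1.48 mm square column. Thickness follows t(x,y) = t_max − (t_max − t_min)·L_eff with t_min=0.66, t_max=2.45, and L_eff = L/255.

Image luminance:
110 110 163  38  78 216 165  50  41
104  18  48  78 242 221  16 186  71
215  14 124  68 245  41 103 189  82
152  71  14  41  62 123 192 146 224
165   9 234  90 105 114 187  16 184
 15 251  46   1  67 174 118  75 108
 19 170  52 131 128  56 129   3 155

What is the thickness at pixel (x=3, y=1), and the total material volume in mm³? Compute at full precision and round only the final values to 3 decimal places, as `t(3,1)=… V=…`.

t(3,1)=1.902 V=232.564

span = t_max - t_min = 2.45 - 0.66 = 1.790
L(3,1) = 78, L_eff = 78/255 = 0.305882
t(3,1) = 2.45 - 1.790·0.305882 = 1.902
Σt over all 7·9 pixels = 676862/6375 ≈ 106.1744314
V = pitch²·Σt = 1.48²·676862/6375 = 232.564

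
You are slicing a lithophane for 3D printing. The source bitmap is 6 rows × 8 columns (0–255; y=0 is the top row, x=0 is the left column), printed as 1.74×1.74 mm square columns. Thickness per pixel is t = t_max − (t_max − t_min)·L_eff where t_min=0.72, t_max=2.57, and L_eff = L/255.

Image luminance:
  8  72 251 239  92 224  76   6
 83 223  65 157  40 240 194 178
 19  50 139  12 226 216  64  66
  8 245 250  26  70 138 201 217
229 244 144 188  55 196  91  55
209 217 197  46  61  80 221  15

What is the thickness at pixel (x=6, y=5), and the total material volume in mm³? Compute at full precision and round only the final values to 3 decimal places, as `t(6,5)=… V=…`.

span = t_max - t_min = 2.57 - 0.72 = 1.850
L(6,5) = 221, L_eff = 221/255 = 0.866667
t(6,5) = 2.57 - 1.850·0.866667 = 0.967
Σt over all 6·8 pixels = 78889/1020 ≈ 77.3421569
V = pitch²·Σt = 1.74²·78889/1020 = 234.161

t(6,5)=0.967 V=234.161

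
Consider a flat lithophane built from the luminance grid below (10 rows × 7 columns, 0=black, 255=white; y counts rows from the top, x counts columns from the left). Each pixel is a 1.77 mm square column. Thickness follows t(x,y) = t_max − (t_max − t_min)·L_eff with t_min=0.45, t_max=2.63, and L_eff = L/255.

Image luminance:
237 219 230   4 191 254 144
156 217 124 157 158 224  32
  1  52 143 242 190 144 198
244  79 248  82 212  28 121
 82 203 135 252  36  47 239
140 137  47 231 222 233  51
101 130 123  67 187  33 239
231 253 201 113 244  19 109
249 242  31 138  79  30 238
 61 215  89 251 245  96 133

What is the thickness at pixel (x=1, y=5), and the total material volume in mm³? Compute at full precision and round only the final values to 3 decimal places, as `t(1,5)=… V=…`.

span = t_max - t_min = 2.63 - 0.45 = 2.180
L(1,5) = 137, L_eff = 137/255 = 0.537255
t(1,5) = 2.63 - 2.180·0.537255 = 1.459
Σt over all 10·7 pixels = 199863/2125 ≈ 94.0531765
V = pitch²·Σt = 1.77²·199863/2125 = 294.659

t(1,5)=1.459 V=294.659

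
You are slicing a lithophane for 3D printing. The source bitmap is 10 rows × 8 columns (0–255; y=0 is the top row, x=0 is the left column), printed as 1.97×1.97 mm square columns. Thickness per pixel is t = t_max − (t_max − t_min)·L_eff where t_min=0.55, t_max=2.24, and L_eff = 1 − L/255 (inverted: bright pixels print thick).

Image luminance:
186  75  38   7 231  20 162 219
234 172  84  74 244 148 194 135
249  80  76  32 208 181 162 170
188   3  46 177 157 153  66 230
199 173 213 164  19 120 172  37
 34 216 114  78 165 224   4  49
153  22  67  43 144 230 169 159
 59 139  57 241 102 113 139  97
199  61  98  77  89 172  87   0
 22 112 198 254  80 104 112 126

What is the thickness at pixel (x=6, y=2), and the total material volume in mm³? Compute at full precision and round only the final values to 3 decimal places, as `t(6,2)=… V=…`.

t(6,2)=1.624 V=430.716

span = t_max - t_min = 2.24 - 0.55 = 1.690
L(6,2) = 162, L_eff = 1 - 162/255 = 0.364706 (inverted)
t(6,2) = 2.24 - 1.690·0.364706 = 1.624
Σt over all 10·8 pixels = 943361/8500 ≈ 110.9836471
V = pitch²·Σt = 1.97²·943361/8500 = 430.716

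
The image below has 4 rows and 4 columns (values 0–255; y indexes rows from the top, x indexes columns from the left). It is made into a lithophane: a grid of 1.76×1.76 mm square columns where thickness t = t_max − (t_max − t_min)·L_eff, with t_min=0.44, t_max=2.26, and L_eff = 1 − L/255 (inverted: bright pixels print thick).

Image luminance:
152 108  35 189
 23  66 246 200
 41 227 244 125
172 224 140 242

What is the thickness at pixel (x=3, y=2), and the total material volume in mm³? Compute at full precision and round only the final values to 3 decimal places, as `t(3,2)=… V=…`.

t(3,2)=1.332 V=75.619

span = t_max - t_min = 2.26 - 0.44 = 1.820
L(3,2) = 125, L_eff = 1 - 125/255 = 0.509804 (inverted)
t(3,2) = 2.26 - 1.820·0.509804 = 1.332
Σt over all 4·4 pixels = 155627/6375 ≈ 24.4120784
V = pitch²·Σt = 1.76²·155627/6375 = 75.619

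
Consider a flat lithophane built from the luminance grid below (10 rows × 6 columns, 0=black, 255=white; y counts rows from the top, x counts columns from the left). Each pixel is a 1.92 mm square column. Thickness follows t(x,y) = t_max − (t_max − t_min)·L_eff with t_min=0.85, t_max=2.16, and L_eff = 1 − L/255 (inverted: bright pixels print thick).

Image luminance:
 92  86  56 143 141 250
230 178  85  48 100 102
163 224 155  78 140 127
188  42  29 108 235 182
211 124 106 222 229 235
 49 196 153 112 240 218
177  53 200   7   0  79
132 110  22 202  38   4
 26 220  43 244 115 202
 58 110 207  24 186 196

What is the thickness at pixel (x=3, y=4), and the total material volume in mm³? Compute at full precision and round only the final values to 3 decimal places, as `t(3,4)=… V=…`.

span = t_max - t_min = 2.16 - 0.85 = 1.310
L(3,4) = 222, L_eff = 1 - 222/255 = 0.129412 (inverted)
t(3,4) = 2.16 - 1.310·0.129412 = 1.990
Σt over all 10·6 pixels = 194966/2125 ≈ 91.7487059
V = pitch²·Σt = 1.92²·194966/2125 = 338.222

t(3,4)=1.990 V=338.222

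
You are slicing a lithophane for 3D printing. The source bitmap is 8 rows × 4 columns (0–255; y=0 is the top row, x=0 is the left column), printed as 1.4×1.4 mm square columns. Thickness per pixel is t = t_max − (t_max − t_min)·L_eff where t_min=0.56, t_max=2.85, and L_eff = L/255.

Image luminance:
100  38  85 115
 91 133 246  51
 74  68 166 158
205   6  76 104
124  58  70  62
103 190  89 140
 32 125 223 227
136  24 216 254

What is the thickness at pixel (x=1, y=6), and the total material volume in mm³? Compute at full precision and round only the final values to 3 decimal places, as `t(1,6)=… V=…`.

t(1,6)=1.727 V=112.060

span = t_max - t_min = 2.85 - 0.56 = 2.290
L(1,6) = 125, L_eff = 125/255 = 0.490196
t(1,6) = 2.85 - 2.290·0.490196 = 1.727
Σt over all 8·4 pixels = 485973/8500 ≈ 57.1732941
V = pitch²·Σt = 1.4²·485973/8500 = 112.060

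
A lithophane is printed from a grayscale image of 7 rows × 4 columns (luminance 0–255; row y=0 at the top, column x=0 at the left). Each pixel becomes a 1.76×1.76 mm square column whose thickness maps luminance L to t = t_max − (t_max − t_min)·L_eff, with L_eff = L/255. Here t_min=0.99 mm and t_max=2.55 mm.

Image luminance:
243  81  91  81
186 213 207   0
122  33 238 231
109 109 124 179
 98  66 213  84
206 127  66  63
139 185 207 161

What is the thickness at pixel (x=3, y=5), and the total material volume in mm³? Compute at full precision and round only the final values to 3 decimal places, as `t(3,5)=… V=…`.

t(3,5)=2.165 V=147.984

span = t_max - t_min = 2.55 - 0.99 = 1.560
L(3,5) = 63, L_eff = 63/255 = 0.247059
t(3,5) = 2.55 - 1.560·0.247059 = 2.165
Σt over all 7·4 pixels = 101519/2125 ≈ 47.7736471
V = pitch²·Σt = 1.76²·101519/2125 = 147.984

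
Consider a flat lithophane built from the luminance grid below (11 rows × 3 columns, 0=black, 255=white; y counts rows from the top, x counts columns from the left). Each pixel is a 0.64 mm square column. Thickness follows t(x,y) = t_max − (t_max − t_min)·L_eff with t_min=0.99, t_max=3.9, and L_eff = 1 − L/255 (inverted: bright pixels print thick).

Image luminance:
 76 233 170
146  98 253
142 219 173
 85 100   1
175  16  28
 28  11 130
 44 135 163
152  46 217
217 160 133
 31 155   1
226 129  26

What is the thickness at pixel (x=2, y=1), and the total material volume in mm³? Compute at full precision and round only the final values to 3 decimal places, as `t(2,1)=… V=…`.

span = t_max - t_min = 3.9 - 0.99 = 2.910
L(2,1) = 253, L_eff = 1 - 253/255 = 0.007843 (inverted)
t(2,1) = 3.9 - 2.910·0.007843 = 3.877
Σt over all 11·3 pixels = 328919/4250 ≈ 77.3927059
V = pitch²·Σt = 0.64²·328919/4250 = 31.700

t(2,1)=3.877 V=31.700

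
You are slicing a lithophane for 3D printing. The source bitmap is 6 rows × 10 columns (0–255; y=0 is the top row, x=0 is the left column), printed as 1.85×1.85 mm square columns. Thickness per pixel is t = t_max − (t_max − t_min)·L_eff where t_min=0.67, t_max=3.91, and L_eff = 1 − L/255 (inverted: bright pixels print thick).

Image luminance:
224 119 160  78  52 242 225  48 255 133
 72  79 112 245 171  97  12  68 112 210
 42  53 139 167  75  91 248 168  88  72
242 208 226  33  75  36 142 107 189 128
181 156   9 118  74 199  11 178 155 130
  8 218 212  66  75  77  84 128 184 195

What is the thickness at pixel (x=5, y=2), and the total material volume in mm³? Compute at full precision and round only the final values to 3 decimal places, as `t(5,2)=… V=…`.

t(5,2)=1.826 V=472.469

span = t_max - t_min = 3.91 - 0.67 = 3.240
L(5,2) = 91, L_eff = 1 - 91/255 = 0.643137 (inverted)
t(5,2) = 3.91 - 3.240·0.643137 = 1.826
Σt over all 6·10 pixels = 138.048
V = pitch²·Σt = 1.85²·138.048 = 472.469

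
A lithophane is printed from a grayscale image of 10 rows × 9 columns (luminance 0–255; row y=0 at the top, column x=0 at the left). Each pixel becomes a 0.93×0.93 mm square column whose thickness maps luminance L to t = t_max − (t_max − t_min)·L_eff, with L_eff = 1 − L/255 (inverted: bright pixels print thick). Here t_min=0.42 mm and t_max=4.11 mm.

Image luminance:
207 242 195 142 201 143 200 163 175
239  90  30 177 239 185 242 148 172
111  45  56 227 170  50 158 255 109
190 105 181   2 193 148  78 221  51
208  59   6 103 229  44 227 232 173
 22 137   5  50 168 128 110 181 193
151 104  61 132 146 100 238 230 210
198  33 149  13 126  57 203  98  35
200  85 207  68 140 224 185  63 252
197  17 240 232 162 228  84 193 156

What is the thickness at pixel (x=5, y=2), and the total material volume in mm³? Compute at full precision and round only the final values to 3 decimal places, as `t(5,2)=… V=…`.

span = t_max - t_min = 4.11 - 0.42 = 3.690
L(5,2) = 50, L_eff = 1 - 50/255 = 0.803922 (inverted)
t(5,2) = 4.11 - 3.690·0.803922 = 1.144
Σt over all 10·9 pixels = 481059/2125 ≈ 226.3807059
V = pitch²·Σt = 0.93²·481059/2125 = 195.797

t(5,2)=1.144 V=195.797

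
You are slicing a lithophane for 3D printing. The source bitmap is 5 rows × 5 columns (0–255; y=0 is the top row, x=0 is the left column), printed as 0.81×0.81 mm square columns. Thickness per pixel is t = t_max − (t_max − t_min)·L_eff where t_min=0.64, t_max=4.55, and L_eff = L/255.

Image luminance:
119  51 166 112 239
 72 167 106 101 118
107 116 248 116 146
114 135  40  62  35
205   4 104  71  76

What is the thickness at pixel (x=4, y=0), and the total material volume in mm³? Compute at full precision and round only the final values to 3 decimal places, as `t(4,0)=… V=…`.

span = t_max - t_min = 4.55 - 0.64 = 3.910
L(4,0) = 239, L_eff = 239/255 = 0.937255
t(4,0) = 4.55 - 3.910·0.937255 = 0.885
Σt over all 5·5 pixels = 21107/300 ≈ 70.3566667
V = pitch²·Σt = 0.81²·21107/300 = 46.161

t(4,0)=0.885 V=46.161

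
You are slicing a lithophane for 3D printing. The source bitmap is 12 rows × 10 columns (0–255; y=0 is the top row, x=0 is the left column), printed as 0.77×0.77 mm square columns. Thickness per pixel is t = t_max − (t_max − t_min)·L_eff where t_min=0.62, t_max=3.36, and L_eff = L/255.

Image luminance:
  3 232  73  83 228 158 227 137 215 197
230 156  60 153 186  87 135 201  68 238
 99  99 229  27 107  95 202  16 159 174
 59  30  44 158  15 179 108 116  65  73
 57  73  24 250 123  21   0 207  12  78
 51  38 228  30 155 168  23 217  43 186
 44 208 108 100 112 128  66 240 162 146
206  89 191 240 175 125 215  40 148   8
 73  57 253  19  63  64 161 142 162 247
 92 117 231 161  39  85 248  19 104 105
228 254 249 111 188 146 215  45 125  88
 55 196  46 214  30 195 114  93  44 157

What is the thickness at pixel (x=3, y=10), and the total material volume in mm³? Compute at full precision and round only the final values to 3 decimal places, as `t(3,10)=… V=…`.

span = t_max - t_min = 3.36 - 0.62 = 2.740
L(3,10) = 111, L_eff = 111/255 = 0.435294
t(3,10) = 3.36 - 2.740·0.435294 = 2.167
Σt over all 12·10 pixels = 3073333/12750 ≈ 241.0457255
V = pitch²·Σt = 0.77²·3073333/12750 = 142.916

t(3,10)=2.167 V=142.916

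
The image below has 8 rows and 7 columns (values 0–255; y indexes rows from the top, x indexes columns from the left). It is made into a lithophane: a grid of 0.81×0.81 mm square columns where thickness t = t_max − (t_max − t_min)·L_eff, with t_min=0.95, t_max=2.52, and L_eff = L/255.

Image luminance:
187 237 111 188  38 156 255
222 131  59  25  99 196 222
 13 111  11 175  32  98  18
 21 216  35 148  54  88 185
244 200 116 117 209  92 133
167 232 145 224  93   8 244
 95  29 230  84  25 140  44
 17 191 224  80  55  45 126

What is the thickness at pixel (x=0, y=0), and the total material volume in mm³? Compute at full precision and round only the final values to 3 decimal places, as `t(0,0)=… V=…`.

span = t_max - t_min = 2.52 - 0.95 = 1.570
L(0,0) = 187, L_eff = 187/255 = 0.733333
t(0,0) = 2.52 - 1.570·0.733333 = 1.369
Σt over all 8·7 pixels = 125449/1275 ≈ 98.3913725
V = pitch²·Σt = 0.81²·125449/1275 = 64.555

t(0,0)=1.369 V=64.555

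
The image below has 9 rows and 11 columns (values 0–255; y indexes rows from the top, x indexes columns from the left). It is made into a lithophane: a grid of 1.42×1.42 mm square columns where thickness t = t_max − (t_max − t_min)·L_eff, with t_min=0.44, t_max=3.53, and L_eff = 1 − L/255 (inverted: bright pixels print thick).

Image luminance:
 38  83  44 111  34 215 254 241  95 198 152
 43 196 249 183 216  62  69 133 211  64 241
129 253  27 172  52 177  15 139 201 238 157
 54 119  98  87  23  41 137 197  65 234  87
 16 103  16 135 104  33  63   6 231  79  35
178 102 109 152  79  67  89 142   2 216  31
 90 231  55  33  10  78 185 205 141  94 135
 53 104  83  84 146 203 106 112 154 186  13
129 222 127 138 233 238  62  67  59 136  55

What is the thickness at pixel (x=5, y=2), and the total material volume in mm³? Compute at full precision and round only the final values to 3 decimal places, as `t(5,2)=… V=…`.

t(5,2)=2.585 V=375.887

span = t_max - t_min = 3.53 - 0.44 = 3.090
L(5,2) = 177, L_eff = 1 - 177/255 = 0.305882 (inverted)
t(5,2) = 3.53 - 3.090·0.305882 = 2.585
Σt over all 9·11 pixels = 1584527/8500 ≈ 186.4149412
V = pitch²·Σt = 1.42²·1584527/8500 = 375.887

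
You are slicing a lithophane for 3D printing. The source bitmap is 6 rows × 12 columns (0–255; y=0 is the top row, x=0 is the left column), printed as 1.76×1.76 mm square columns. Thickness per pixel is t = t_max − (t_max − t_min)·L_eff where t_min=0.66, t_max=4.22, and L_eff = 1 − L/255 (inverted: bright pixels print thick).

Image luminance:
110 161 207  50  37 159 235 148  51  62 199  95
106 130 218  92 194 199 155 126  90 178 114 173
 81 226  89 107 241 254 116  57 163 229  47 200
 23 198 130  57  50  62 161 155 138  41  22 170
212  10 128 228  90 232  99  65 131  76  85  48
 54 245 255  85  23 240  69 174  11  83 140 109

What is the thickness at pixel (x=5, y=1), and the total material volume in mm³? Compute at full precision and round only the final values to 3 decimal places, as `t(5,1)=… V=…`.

span = t_max - t_min = 4.22 - 0.66 = 3.560
L(5,1) = 199, L_eff = 1 - 199/255 = 0.219608 (inverted)
t(5,1) = 4.22 - 3.560·0.219608 = 3.438
Σt over all 6·12 pixels = 373854/2125 ≈ 175.9312941
V = pitch²·Σt = 1.76²·373854/2125 = 544.965

t(5,1)=3.438 V=544.965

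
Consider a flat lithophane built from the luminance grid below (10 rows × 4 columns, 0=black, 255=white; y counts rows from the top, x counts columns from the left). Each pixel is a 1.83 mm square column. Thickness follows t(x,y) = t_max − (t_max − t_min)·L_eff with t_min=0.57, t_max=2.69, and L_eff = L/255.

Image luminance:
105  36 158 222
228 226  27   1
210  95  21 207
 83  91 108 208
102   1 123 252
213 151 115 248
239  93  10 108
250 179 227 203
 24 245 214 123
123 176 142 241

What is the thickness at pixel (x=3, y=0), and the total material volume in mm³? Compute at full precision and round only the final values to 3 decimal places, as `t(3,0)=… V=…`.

t(3,0)=0.844 V=198.079

span = t_max - t_min = 2.69 - 0.57 = 2.120
L(3,0) = 222, L_eff = 222/255 = 0.870588
t(3,0) = 2.69 - 2.120·0.870588 = 0.844
Σt over all 10·4 pixels = 377066/6375 ≈ 59.1476078
V = pitch²·Σt = 1.83²·377066/6375 = 198.079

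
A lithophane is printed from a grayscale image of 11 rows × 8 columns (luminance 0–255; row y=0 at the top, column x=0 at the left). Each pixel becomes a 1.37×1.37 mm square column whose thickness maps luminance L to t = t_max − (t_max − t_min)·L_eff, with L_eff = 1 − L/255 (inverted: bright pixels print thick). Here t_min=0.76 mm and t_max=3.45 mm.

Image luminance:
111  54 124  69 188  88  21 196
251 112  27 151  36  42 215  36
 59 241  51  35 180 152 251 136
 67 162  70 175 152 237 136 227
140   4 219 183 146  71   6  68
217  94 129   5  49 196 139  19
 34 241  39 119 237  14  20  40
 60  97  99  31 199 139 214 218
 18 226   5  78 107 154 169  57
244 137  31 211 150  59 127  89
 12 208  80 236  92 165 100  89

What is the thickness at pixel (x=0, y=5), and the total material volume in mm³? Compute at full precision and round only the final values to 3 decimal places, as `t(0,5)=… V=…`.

span = t_max - t_min = 3.45 - 0.76 = 2.690
L(0,5) = 217, L_eff = 1 - 217/255 = 0.149020 (inverted)
t(0,5) = 3.45 - 2.690·0.149020 = 3.049
Σt over all 11·8 pixels = 2249099/12750 ≈ 176.3999216
V = pitch²·Σt = 1.37²·2249099/12750 = 331.085

t(0,5)=3.049 V=331.085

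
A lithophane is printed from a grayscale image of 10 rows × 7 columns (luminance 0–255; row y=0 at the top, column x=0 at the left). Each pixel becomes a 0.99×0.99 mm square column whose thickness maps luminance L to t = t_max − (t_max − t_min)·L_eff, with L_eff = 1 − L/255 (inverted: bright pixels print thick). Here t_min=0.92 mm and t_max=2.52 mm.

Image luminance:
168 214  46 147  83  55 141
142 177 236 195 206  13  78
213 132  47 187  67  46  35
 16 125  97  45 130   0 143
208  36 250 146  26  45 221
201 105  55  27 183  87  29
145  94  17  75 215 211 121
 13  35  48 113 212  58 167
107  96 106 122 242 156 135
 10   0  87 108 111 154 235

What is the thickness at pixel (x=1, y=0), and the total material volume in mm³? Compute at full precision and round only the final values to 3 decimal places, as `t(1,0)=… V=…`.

t(1,0)=2.263 V=112.291

span = t_max - t_min = 2.52 - 0.92 = 1.600
L(1,0) = 214, L_eff = 1 - 214/255 = 0.160784 (inverted)
t(1,0) = 2.52 - 1.600·0.160784 = 2.263
Σt over all 10·7 pixels = 146078/1275 ≈ 114.5709804
V = pitch²·Σt = 0.99²·146078/1275 = 112.291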